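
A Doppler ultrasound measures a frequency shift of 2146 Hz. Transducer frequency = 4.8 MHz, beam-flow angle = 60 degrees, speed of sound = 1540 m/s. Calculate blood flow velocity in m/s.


v = fd * c / (2 * f0 * cos(theta))
v = 2146 * 1540 / (2 * 4.8000e+06 * cos(60))
v = 0.6885 m/s


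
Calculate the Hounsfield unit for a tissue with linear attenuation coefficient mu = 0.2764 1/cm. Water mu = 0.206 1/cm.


HU = ((mu_tissue - mu_water) / mu_water) * 1000
HU = ((0.2764 - 0.206) / 0.206) * 1000
HU = 341.7


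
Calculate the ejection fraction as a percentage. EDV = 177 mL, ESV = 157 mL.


SV = EDV - ESV = 177 - 157 = 20 mL
EF = SV/EDV * 100 = 20/177 * 100
EF = 11.3%


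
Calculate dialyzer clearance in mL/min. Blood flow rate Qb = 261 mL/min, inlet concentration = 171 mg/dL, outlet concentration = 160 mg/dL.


K = Qb * (Cb_in - Cb_out) / Cb_in
K = 261 * (171 - 160) / 171
K = 16.79 mL/min


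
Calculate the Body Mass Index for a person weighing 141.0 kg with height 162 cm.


BMI = weight / height^2
height = 162 cm = 1.62 m
BMI = 141.0 / 1.62^2
BMI = 53.73 kg/m^2


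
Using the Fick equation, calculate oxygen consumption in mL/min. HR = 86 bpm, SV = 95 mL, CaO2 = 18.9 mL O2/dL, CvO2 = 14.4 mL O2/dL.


CO = HR*SV = 86*95/1000 = 8.17 L/min
a-v O2 diff = 18.9 - 14.4 = 4.5 mL/dL
VO2 = CO * (CaO2-CvO2) * 10 dL/L
VO2 = 8.17 * 4.5 * 10
VO2 = 367.6 mL/min


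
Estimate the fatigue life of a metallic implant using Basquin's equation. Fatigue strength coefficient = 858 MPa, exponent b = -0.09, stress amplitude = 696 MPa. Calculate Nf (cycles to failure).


sigma_a = sigma_f' * (2Nf)^b
2Nf = (sigma_a/sigma_f')^(1/b)
2Nf = (696/858)^(1/-0.09)
2Nf = 10.227185
Nf = 5.114


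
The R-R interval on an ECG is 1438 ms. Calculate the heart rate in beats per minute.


HR = 60 / RR_interval(s)
RR = 1438 ms = 1.438 s
HR = 60 / 1.438 = 41.72 bpm


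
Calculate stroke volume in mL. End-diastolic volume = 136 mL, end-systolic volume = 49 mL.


SV = EDV - ESV
SV = 136 - 49
SV = 87 mL


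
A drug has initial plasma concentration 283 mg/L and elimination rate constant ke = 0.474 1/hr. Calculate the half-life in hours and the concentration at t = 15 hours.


t_half = ln(2) / ke = 0.693147 / 0.474 = 1.462 hr
C(t) = C0 * exp(-ke*t) = 283 * exp(-0.474*15)
C(15) = 0.2312 mg/L


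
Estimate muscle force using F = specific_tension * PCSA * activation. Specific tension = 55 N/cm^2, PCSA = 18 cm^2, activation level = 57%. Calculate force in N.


F = sigma * PCSA * activation
F = 55 * 18 * 0.57
F = 564.3 N


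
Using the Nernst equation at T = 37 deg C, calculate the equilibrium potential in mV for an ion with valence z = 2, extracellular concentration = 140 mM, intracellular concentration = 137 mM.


E = (RT/(zF)) * ln(C_out/C_in)
T = 37 + 273.15 = 310.15 K
E = (8.314 * 310.15 / (2 * 96485)) * ln(140/137)
E = 0.2895 mV


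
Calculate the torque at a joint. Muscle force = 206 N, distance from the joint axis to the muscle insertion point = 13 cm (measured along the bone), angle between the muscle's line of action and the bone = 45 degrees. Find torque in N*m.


Torque = F * d * sin(theta)   (moment arm = d*sin(theta))
d = 13 cm = 0.13 m
Torque = 206 * 0.13 * sin(45)
Torque = 18.94 N*m


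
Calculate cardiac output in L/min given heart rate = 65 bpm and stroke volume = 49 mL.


CO = HR * SV
CO = 65 * 49 / 1000
CO = 3.185 L/min


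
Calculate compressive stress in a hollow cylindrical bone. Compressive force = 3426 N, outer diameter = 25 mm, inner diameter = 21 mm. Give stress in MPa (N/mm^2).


A = pi*(r_o^2 - r_i^2)
r_o = 12.5 mm, r_i = 10.5 mm
A = 144.513 mm^2
sigma = F/A = 3426 / 144.513
sigma = 23.71 MPa


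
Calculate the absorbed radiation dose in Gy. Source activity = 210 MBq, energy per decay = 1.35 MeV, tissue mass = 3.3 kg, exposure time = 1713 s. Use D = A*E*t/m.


A = 210 MBq = 2.1000e+08 Bq
E = 1.35 MeV = 2.1627e-13 J
D = A*E*t/m = 2.1000e+08*2.1627e-13*1713/3.3
D = 0.02358 Gy


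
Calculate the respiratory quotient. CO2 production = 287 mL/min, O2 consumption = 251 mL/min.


RQ = VCO2 / VO2
RQ = 287 / 251
RQ = 1.143


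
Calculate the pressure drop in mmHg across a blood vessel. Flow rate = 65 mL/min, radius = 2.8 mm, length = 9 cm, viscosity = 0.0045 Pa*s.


dP = 8*mu*L*Q / (pi*r^4)
Q = 65 mL/min = 1.08333e-06 m^3/s
dP = 18.1771 Pa = 18.1771 / 133.322 mmHg = 0.1363 mmHg


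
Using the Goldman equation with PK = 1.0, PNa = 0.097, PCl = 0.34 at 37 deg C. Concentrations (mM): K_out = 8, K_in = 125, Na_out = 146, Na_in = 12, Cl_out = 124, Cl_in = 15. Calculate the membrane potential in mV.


Vm = (RT/F)*ln((PK*Ko + PNa*Nao + PCl*Cli)/(PK*Ki + PNa*Nai + PCl*Clo))
Numer = 27.262, Denom = 168.324
Vm = -48.65 mV


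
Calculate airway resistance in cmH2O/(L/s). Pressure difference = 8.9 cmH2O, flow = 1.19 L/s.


R = dP / flow
R = 8.9 / 1.19
R = 7.479 cmH2O/(L/s)


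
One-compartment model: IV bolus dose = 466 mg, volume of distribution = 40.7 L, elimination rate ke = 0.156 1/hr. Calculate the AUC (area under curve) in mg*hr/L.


C0 = Dose/Vd = 466/40.7 = 11.4496 mg/L
AUC = C0/ke = 11.4496/0.156
AUC = 73.39 mg*hr/L


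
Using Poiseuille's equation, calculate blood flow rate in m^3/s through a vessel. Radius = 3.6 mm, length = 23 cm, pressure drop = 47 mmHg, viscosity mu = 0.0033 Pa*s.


Q = pi*r^4*dP / (8*mu*L)
r = 0.0036 m, L = 0.23 m
dP = 47 mmHg = 6266.134 Pa
Q = 5.4454e-04 m^3/s


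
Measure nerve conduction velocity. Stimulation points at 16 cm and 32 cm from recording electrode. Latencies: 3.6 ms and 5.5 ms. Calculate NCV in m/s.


Distance = (32 - 16) / 100 = 0.16 m
dt = (5.5 - 3.6) / 1000 = 0.0019 s
NCV = dist / dt = 84.21 m/s


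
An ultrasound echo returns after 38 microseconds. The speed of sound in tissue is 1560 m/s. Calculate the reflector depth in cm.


depth = c * t / 2
t = 38 us = 3.8000e-05 s
depth = 1560 * 3.8000e-05 / 2
depth = 0.02964 m = 2.964 cm


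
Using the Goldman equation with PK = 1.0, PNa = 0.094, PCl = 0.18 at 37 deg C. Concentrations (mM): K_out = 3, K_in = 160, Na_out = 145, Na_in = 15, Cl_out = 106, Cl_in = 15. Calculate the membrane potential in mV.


Vm = (RT/F)*ln((PK*Ko + PNa*Nao + PCl*Cli)/(PK*Ki + PNa*Nai + PCl*Clo))
Numer = 19.33, Denom = 180.49
Vm = -59.7 mV


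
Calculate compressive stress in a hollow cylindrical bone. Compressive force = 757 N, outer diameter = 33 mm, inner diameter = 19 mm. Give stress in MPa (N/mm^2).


A = pi*(r_o^2 - r_i^2)
r_o = 16.5 mm, r_i = 9.5 mm
A = 571.77 mm^2
sigma = F/A = 757 / 571.77
sigma = 1.324 MPa


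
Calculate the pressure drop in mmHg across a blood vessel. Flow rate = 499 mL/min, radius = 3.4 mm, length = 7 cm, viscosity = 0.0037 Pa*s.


dP = 8*mu*L*Q / (pi*r^4)
Q = 499 mL/min = 8.31667e-06 m^3/s
dP = 41.0463 Pa = 41.0463 / 133.322 mmHg = 0.3079 mmHg


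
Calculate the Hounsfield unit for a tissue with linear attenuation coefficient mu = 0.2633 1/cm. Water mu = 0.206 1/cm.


HU = ((mu_tissue - mu_water) / mu_water) * 1000
HU = ((0.2633 - 0.206) / 0.206) * 1000
HU = 278.2


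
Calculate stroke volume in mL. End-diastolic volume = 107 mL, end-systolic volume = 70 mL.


SV = EDV - ESV
SV = 107 - 70
SV = 37 mL


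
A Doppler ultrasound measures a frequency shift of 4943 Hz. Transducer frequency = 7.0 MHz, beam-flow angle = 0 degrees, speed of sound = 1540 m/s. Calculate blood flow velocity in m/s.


v = fd * c / (2 * f0 * cos(theta))
v = 4943 * 1540 / (2 * 7.0000e+06 * cos(0))
v = 0.5437 m/s


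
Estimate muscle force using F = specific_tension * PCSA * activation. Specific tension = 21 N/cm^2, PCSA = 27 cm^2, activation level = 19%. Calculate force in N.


F = sigma * PCSA * activation
F = 21 * 27 * 0.19
F = 107.7 N


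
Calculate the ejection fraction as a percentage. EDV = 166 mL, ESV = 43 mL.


SV = EDV - ESV = 166 - 43 = 123 mL
EF = SV/EDV * 100 = 123/166 * 100
EF = 74.1%


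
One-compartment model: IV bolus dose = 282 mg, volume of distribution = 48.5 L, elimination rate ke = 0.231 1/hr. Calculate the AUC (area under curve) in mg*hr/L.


C0 = Dose/Vd = 282/48.5 = 5.81443 mg/L
AUC = C0/ke = 5.81443/0.231
AUC = 25.17 mg*hr/L


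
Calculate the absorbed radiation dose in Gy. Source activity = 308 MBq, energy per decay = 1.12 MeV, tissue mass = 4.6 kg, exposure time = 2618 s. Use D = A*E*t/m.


A = 308 MBq = 3.0800e+08 Bq
E = 1.12 MeV = 1.79424e-13 J
D = A*E*t/m = 3.0800e+08*1.79424e-13*2618/4.6
D = 0.03145 Gy


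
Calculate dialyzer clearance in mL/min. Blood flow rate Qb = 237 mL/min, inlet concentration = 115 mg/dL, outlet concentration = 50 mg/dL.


K = Qb * (Cb_in - Cb_out) / Cb_in
K = 237 * (115 - 50) / 115
K = 134 mL/min


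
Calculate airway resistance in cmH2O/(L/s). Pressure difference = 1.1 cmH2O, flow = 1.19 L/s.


R = dP / flow
R = 1.1 / 1.19
R = 0.9244 cmH2O/(L/s)


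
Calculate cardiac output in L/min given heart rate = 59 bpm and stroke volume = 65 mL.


CO = HR * SV
CO = 59 * 65 / 1000
CO = 3.835 L/min


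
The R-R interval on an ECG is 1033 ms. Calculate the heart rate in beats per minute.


HR = 60 / RR_interval(s)
RR = 1033 ms = 1.033 s
HR = 60 / 1.033 = 58.08 bpm


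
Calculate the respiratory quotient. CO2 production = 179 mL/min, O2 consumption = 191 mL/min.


RQ = VCO2 / VO2
RQ = 179 / 191
RQ = 0.9372


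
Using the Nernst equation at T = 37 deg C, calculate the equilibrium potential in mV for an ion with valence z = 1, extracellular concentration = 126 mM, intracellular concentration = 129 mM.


E = (RT/(zF)) * ln(C_out/C_in)
T = 37 + 273.15 = 310.15 K
E = (8.314 * 310.15 / (1 * 96485)) * ln(126/129)
E = -0.6289 mV


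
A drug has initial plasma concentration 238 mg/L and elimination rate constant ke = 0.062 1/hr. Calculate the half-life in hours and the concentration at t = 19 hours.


t_half = ln(2) / ke = 0.693147 / 0.062 = 11.18 hr
C(t) = C0 * exp(-ke*t) = 238 * exp(-0.062*19)
C(19) = 73.28 mg/L


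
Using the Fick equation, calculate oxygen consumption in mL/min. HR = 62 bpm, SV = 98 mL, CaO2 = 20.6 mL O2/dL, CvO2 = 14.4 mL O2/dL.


CO = HR*SV = 62*98/1000 = 6.076 L/min
a-v O2 diff = 20.6 - 14.4 = 6.2 mL/dL
VO2 = CO * (CaO2-CvO2) * 10 dL/L
VO2 = 6.076 * 6.2 * 10
VO2 = 376.7 mL/min


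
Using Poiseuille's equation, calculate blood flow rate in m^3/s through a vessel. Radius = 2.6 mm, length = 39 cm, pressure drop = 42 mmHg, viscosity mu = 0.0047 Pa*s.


Q = pi*r^4*dP / (8*mu*L)
r = 0.0026 m, L = 0.39 m
dP = 42 mmHg = 5599.524 Pa
Q = 5.4820e-05 m^3/s


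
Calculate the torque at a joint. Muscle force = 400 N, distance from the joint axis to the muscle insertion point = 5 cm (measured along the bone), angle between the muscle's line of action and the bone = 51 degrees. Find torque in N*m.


Torque = F * d * sin(theta)   (moment arm = d*sin(theta))
d = 5 cm = 0.05 m
Torque = 400 * 0.05 * sin(51)
Torque = 15.54 N*m


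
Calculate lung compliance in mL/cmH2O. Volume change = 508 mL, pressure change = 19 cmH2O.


C = dV / dP
C = 508 / 19
C = 26.74 mL/cmH2O


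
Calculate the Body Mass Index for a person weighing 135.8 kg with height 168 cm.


BMI = weight / height^2
height = 168 cm = 1.68 m
BMI = 135.8 / 1.68^2
BMI = 48.12 kg/m^2


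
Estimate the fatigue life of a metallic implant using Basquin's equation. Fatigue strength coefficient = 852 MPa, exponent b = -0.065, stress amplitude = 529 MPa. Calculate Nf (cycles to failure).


sigma_a = sigma_f' * (2Nf)^b
2Nf = (sigma_a/sigma_f')^(1/b)
2Nf = (529/852)^(1/-0.065)
2Nf = 1528.8611
Nf = 764.4


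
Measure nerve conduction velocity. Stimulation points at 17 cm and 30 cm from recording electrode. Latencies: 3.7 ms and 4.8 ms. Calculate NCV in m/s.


Distance = (30 - 17) / 100 = 0.13 m
dt = (4.8 - 3.7) / 1000 = 0.0011 s
NCV = dist / dt = 118.2 m/s


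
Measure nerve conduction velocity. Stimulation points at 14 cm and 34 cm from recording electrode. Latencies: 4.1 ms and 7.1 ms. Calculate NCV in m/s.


Distance = (34 - 14) / 100 = 0.2 m
dt = (7.1 - 4.1) / 1000 = 0.003 s
NCV = dist / dt = 66.67 m/s


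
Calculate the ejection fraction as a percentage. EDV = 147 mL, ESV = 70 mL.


SV = EDV - ESV = 147 - 70 = 77 mL
EF = SV/EDV * 100 = 77/147 * 100
EF = 52.38%


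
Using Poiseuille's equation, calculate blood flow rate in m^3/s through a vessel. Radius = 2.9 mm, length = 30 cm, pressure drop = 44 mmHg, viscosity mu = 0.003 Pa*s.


Q = pi*r^4*dP / (8*mu*L)
r = 0.0029 m, L = 0.3 m
dP = 44 mmHg = 5866.168 Pa
Q = 1.8104e-04 m^3/s


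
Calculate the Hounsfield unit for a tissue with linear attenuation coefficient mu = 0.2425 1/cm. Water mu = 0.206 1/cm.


HU = ((mu_tissue - mu_water) / mu_water) * 1000
HU = ((0.2425 - 0.206) / 0.206) * 1000
HU = 177.2


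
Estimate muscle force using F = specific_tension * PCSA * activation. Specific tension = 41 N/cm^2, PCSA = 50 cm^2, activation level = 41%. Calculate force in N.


F = sigma * PCSA * activation
F = 41 * 50 * 0.41
F = 840.5 N


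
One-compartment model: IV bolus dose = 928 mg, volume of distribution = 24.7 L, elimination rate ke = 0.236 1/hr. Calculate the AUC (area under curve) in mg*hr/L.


C0 = Dose/Vd = 928/24.7 = 37.5709 mg/L
AUC = C0/ke = 37.5709/0.236
AUC = 159.2 mg*hr/L


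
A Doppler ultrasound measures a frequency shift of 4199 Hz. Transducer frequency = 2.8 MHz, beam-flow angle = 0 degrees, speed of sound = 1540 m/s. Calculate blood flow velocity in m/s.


v = fd * c / (2 * f0 * cos(theta))
v = 4199 * 1540 / (2 * 2.8000e+06 * cos(0))
v = 1.155 m/s


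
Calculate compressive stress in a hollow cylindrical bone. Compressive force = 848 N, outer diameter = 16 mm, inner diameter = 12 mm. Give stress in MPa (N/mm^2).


A = pi*(r_o^2 - r_i^2)
r_o = 8 mm, r_i = 6 mm
A = 87.9646 mm^2
sigma = F/A = 848 / 87.9646
sigma = 9.64 MPa


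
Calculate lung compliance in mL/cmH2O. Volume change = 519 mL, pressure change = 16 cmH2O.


C = dV / dP
C = 519 / 16
C = 32.44 mL/cmH2O


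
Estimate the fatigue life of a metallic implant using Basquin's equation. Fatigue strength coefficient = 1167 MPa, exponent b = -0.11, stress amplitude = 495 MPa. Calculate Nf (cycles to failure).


sigma_a = sigma_f' * (2Nf)^b
2Nf = (sigma_a/sigma_f')^(1/b)
2Nf = (495/1167)^(1/-0.11)
2Nf = 2432.492
Nf = 1216


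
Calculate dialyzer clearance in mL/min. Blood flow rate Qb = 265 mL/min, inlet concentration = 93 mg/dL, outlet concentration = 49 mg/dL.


K = Qb * (Cb_in - Cb_out) / Cb_in
K = 265 * (93 - 49) / 93
K = 125.4 mL/min


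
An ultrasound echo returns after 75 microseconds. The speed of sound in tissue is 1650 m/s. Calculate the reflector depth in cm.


depth = c * t / 2
t = 75 us = 7.5000e-05 s
depth = 1650 * 7.5000e-05 / 2
depth = 0.061875 m = 6.1875 cm


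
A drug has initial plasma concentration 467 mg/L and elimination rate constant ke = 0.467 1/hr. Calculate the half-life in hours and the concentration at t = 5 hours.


t_half = ln(2) / ke = 0.693147 / 0.467 = 1.484 hr
C(t) = C0 * exp(-ke*t) = 467 * exp(-0.467*5)
C(5) = 45.21 mg/L


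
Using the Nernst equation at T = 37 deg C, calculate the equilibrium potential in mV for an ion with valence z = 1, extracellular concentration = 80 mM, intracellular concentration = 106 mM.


E = (RT/(zF)) * ln(C_out/C_in)
T = 37 + 273.15 = 310.15 K
E = (8.314 * 310.15 / (1 * 96485)) * ln(80/106)
E = -7.521 mV


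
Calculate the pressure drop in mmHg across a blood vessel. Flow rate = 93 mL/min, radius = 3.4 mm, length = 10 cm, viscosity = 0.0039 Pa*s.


dP = 8*mu*L*Q / (pi*r^4)
Q = 93 mL/min = 1.55e-06 m^3/s
dP = 11.5192 Pa = 11.5192 / 133.322 mmHg = 0.0864 mmHg


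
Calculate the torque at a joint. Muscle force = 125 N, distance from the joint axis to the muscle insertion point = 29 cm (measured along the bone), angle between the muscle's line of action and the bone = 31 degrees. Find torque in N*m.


Torque = F * d * sin(theta)   (moment arm = d*sin(theta))
d = 29 cm = 0.29 m
Torque = 125 * 0.29 * sin(31)
Torque = 18.67 N*m


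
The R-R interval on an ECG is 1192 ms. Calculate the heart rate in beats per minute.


HR = 60 / RR_interval(s)
RR = 1192 ms = 1.192 s
HR = 60 / 1.192 = 50.34 bpm


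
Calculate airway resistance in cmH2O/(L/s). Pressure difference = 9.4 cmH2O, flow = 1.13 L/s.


R = dP / flow
R = 9.4 / 1.13
R = 8.319 cmH2O/(L/s)


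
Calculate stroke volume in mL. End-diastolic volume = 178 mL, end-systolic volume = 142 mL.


SV = EDV - ESV
SV = 178 - 142
SV = 36 mL


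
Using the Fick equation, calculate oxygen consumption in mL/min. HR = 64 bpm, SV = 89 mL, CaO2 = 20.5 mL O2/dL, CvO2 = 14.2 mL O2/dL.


CO = HR*SV = 64*89/1000 = 5.696 L/min
a-v O2 diff = 20.5 - 14.2 = 6.3 mL/dL
VO2 = CO * (CaO2-CvO2) * 10 dL/L
VO2 = 5.696 * 6.3 * 10
VO2 = 358.8 mL/min


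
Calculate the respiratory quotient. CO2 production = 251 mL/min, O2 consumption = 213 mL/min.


RQ = VCO2 / VO2
RQ = 251 / 213
RQ = 1.178


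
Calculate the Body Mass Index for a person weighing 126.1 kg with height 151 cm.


BMI = weight / height^2
height = 151 cm = 1.51 m
BMI = 126.1 / 1.51^2
BMI = 55.3 kg/m^2


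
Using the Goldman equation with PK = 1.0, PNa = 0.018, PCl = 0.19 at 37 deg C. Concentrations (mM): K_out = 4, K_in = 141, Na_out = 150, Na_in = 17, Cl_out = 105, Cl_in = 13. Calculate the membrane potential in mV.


Vm = (RT/F)*ln((PK*Ko + PNa*Nao + PCl*Cli)/(PK*Ki + PNa*Nai + PCl*Clo))
Numer = 9.17, Denom = 161.256
Vm = -76.62 mV


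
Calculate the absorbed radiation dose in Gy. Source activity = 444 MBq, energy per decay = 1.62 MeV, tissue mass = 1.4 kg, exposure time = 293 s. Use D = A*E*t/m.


A = 444 MBq = 4.4400e+08 Bq
E = 1.62 MeV = 2.59524e-13 J
D = A*E*t/m = 4.4400e+08*2.59524e-13*293/1.4
D = 0.02412 Gy


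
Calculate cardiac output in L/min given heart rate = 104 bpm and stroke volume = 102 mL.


CO = HR * SV
CO = 104 * 102 / 1000
CO = 10.61 L/min


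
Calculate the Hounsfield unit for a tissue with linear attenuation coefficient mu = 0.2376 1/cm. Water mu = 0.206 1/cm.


HU = ((mu_tissue - mu_water) / mu_water) * 1000
HU = ((0.2376 - 0.206) / 0.206) * 1000
HU = 153.4


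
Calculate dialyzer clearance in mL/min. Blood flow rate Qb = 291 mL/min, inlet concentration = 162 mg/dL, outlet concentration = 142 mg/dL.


K = Qb * (Cb_in - Cb_out) / Cb_in
K = 291 * (162 - 142) / 162
K = 35.93 mL/min


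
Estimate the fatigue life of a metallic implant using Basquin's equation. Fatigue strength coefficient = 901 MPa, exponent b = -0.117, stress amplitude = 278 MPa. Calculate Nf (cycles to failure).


sigma_a = sigma_f' * (2Nf)^b
2Nf = (sigma_a/sigma_f')^(1/b)
2Nf = (278/901)^(1/-0.117)
2Nf = 23162.545
Nf = 1.158e+04


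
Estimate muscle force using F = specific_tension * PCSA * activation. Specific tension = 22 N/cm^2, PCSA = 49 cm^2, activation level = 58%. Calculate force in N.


F = sigma * PCSA * activation
F = 22 * 49 * 0.58
F = 625.2 N


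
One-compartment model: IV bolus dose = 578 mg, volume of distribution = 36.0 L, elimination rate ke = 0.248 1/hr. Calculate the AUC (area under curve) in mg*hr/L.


C0 = Dose/Vd = 578/36.0 = 16.0556 mg/L
AUC = C0/ke = 16.0556/0.248
AUC = 64.74 mg*hr/L


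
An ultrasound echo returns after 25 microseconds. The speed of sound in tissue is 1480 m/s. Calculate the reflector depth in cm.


depth = c * t / 2
t = 25 us = 2.5000e-05 s
depth = 1480 * 2.5000e-05 / 2
depth = 0.0185 m = 1.85 cm


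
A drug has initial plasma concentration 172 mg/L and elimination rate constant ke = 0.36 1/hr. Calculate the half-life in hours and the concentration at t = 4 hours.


t_half = ln(2) / ke = 0.693147 / 0.36 = 1.925 hr
C(t) = C0 * exp(-ke*t) = 172 * exp(-0.36*4)
C(4) = 40.75 mg/L


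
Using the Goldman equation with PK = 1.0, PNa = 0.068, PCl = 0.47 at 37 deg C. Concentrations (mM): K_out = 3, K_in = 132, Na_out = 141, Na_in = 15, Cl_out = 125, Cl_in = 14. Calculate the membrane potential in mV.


Vm = (RT/F)*ln((PK*Ko + PNa*Nao + PCl*Cli)/(PK*Ki + PNa*Nai + PCl*Clo))
Numer = 19.168, Denom = 191.77
Vm = -61.55 mV


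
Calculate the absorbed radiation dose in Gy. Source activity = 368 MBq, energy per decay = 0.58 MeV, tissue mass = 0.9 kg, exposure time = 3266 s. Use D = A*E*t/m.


A = 368 MBq = 3.6800e+08 Bq
E = 0.58 MeV = 9.2916e-14 J
D = A*E*t/m = 3.6800e+08*9.2916e-14*3266/0.9
D = 0.1241 Gy


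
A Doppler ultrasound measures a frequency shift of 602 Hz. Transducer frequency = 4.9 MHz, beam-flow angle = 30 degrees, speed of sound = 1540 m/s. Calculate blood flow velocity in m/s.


v = fd * c / (2 * f0 * cos(theta))
v = 602 * 1540 / (2 * 4.9000e+06 * cos(30))
v = 0.1092 m/s


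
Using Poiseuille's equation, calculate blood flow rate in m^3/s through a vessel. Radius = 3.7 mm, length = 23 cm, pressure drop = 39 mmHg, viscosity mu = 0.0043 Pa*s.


Q = pi*r^4*dP / (8*mu*L)
r = 0.0037 m, L = 0.23 m
dP = 39 mmHg = 5199.558 Pa
Q = 3.8693e-04 m^3/s


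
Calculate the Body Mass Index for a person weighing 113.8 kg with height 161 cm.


BMI = weight / height^2
height = 161 cm = 1.61 m
BMI = 113.8 / 1.61^2
BMI = 43.9 kg/m^2


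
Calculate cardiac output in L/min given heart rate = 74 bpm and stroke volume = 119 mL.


CO = HR * SV
CO = 74 * 119 / 1000
CO = 8.806 L/min


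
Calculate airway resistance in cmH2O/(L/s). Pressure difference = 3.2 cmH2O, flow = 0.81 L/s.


R = dP / flow
R = 3.2 / 0.81
R = 3.951 cmH2O/(L/s)


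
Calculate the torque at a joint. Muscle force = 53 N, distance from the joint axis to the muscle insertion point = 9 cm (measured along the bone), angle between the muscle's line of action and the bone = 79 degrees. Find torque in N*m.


Torque = F * d * sin(theta)   (moment arm = d*sin(theta))
d = 9 cm = 0.09 m
Torque = 53 * 0.09 * sin(79)
Torque = 4.682 N*m


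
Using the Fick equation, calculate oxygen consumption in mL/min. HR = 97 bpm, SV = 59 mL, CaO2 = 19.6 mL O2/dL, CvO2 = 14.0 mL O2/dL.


CO = HR*SV = 97*59/1000 = 5.723 L/min
a-v O2 diff = 19.6 - 14.0 = 5.6 mL/dL
VO2 = CO * (CaO2-CvO2) * 10 dL/L
VO2 = 5.723 * 5.6 * 10
VO2 = 320.5 mL/min


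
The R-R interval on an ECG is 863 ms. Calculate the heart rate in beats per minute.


HR = 60 / RR_interval(s)
RR = 863 ms = 0.863 s
HR = 60 / 0.863 = 69.52 bpm


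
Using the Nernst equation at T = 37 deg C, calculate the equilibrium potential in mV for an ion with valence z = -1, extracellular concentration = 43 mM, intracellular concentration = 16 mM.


E = (RT/(zF)) * ln(C_out/C_in)
T = 37 + 273.15 = 310.15 K
E = (8.314 * 310.15 / (-1 * 96485)) * ln(43/16)
E = -26.42 mV


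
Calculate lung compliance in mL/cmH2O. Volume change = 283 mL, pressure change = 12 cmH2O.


C = dV / dP
C = 283 / 12
C = 23.58 mL/cmH2O


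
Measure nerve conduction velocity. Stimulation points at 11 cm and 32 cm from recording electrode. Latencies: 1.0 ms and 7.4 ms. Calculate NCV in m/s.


Distance = (32 - 11) / 100 = 0.21 m
dt = (7.4 - 1.0) / 1000 = 0.0064 s
NCV = dist / dt = 32.81 m/s


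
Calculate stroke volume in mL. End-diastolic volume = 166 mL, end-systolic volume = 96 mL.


SV = EDV - ESV
SV = 166 - 96
SV = 70 mL


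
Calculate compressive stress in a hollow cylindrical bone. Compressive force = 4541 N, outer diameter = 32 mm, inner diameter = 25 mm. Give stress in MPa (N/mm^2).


A = pi*(r_o^2 - r_i^2)
r_o = 16 mm, r_i = 12.5 mm
A = 313.374 mm^2
sigma = F/A = 4541 / 313.374
sigma = 14.49 MPa


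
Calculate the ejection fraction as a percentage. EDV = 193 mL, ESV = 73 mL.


SV = EDV - ESV = 193 - 73 = 120 mL
EF = SV/EDV * 100 = 120/193 * 100
EF = 62.18%


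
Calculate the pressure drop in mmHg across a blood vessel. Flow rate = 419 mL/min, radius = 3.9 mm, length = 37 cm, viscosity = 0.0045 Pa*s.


dP = 8*mu*L*Q / (pi*r^4)
Q = 419 mL/min = 6.98333e-06 m^3/s
dP = 127.985 Pa = 127.985 / 133.322 mmHg = 0.96 mmHg


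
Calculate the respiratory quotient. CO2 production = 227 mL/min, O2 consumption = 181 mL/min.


RQ = VCO2 / VO2
RQ = 227 / 181
RQ = 1.254


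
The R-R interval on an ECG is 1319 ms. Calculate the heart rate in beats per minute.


HR = 60 / RR_interval(s)
RR = 1319 ms = 1.319 s
HR = 60 / 1.319 = 45.49 bpm


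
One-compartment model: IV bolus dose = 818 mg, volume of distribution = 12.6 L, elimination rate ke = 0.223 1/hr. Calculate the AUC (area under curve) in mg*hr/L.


C0 = Dose/Vd = 818/12.6 = 64.9206 mg/L
AUC = C0/ke = 64.9206/0.223
AUC = 291.1 mg*hr/L


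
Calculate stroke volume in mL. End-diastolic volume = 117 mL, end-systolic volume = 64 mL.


SV = EDV - ESV
SV = 117 - 64
SV = 53 mL


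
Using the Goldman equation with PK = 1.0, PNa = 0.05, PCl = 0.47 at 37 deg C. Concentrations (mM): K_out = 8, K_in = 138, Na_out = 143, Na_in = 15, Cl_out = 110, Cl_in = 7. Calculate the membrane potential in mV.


Vm = (RT/F)*ln((PK*Ko + PNa*Nao + PCl*Cli)/(PK*Ki + PNa*Nai + PCl*Clo))
Numer = 18.44, Denom = 190.45
Vm = -62.4 mV


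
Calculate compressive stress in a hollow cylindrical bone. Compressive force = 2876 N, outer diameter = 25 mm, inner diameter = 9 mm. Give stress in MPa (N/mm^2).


A = pi*(r_o^2 - r_i^2)
r_o = 12.5 mm, r_i = 4.5 mm
A = 427.257 mm^2
sigma = F/A = 2876 / 427.257
sigma = 6.731 MPa


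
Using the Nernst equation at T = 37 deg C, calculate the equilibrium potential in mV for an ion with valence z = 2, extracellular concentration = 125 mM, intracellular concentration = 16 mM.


E = (RT/(zF)) * ln(C_out/C_in)
T = 37 + 273.15 = 310.15 K
E = (8.314 * 310.15 / (2 * 96485)) * ln(125/16)
E = 27.47 mV


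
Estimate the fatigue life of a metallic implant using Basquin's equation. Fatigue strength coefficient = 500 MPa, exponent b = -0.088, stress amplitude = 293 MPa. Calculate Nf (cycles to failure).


sigma_a = sigma_f' * (2Nf)^b
2Nf = (sigma_a/sigma_f')^(1/b)
2Nf = (293/500)^(1/-0.088)
2Nf = 434.03734
Nf = 217


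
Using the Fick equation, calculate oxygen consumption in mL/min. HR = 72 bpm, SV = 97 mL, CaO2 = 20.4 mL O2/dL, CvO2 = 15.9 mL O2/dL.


CO = HR*SV = 72*97/1000 = 6.984 L/min
a-v O2 diff = 20.4 - 15.9 = 4.5 mL/dL
VO2 = CO * (CaO2-CvO2) * 10 dL/L
VO2 = 6.984 * 4.5 * 10
VO2 = 314.3 mL/min


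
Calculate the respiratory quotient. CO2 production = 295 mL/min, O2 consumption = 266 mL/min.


RQ = VCO2 / VO2
RQ = 295 / 266
RQ = 1.109


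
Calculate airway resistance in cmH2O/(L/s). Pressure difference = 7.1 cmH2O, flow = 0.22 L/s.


R = dP / flow
R = 7.1 / 0.22
R = 32.27 cmH2O/(L/s)


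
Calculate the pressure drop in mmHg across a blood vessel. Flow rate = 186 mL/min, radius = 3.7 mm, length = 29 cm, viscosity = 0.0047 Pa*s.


dP = 8*mu*L*Q / (pi*r^4)
Q = 186 mL/min = 3.1e-06 m^3/s
dP = 57.4104 Pa = 57.4104 / 133.322 mmHg = 0.4306 mmHg


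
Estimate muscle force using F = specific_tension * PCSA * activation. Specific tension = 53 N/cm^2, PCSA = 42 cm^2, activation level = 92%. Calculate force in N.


F = sigma * PCSA * activation
F = 53 * 42 * 0.92
F = 2048 N


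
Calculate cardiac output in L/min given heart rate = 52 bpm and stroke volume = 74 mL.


CO = HR * SV
CO = 52 * 74 / 1000
CO = 3.848 L/min


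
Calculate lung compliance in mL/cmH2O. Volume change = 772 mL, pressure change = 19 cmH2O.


C = dV / dP
C = 772 / 19
C = 40.63 mL/cmH2O


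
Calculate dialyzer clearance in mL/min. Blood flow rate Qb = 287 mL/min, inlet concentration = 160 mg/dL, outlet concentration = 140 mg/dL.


K = Qb * (Cb_in - Cb_out) / Cb_in
K = 287 * (160 - 140) / 160
K = 35.88 mL/min


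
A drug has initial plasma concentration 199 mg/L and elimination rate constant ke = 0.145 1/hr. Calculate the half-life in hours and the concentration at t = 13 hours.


t_half = ln(2) / ke = 0.693147 / 0.145 = 4.78 hr
C(t) = C0 * exp(-ke*t) = 199 * exp(-0.145*13)
C(13) = 30.21 mg/L


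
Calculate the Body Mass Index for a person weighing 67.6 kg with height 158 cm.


BMI = weight / height^2
height = 158 cm = 1.58 m
BMI = 67.6 / 1.58^2
BMI = 27.08 kg/m^2


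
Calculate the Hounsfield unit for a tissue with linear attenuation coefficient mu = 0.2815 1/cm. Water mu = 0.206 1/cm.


HU = ((mu_tissue - mu_water) / mu_water) * 1000
HU = ((0.2815 - 0.206) / 0.206) * 1000
HU = 366.5


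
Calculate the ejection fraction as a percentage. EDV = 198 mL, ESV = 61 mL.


SV = EDV - ESV = 198 - 61 = 137 mL
EF = SV/EDV * 100 = 137/198 * 100
EF = 69.19%


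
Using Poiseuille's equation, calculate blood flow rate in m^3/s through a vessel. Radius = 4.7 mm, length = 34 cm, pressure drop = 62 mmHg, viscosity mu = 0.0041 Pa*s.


Q = pi*r^4*dP / (8*mu*L)
r = 0.0047 m, L = 0.34 m
dP = 62 mmHg = 8265.964 Pa
Q = 0.001136 m^3/s


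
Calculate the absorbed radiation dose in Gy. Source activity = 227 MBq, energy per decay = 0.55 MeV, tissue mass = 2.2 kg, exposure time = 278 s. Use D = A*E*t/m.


A = 227 MBq = 2.2700e+08 Bq
E = 0.55 MeV = 8.811e-14 J
D = A*E*t/m = 2.2700e+08*8.811e-14*278/2.2
D = 0.002527 Gy


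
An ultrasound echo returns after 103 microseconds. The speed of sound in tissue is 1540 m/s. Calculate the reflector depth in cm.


depth = c * t / 2
t = 103 us = 1.0300e-04 s
depth = 1540 * 1.0300e-04 / 2
depth = 0.07931 m = 7.931 cm


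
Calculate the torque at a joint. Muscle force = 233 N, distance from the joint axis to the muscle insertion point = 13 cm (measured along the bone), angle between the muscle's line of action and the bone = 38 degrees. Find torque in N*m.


Torque = F * d * sin(theta)   (moment arm = d*sin(theta))
d = 13 cm = 0.13 m
Torque = 233 * 0.13 * sin(38)
Torque = 18.65 N*m


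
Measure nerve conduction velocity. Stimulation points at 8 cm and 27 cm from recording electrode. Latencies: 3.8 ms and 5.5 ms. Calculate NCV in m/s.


Distance = (27 - 8) / 100 = 0.19 m
dt = (5.5 - 3.8) / 1000 = 0.0017 s
NCV = dist / dt = 111.8 m/s


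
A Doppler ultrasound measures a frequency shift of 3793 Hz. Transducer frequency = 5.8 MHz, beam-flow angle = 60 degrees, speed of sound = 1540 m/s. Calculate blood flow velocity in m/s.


v = fd * c / (2 * f0 * cos(theta))
v = 3793 * 1540 / (2 * 5.8000e+06 * cos(60))
v = 1.007 m/s


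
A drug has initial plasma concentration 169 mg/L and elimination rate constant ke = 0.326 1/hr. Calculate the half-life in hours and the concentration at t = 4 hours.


t_half = ln(2) / ke = 0.693147 / 0.326 = 2.126 hr
C(t) = C0 * exp(-ke*t) = 169 * exp(-0.326*4)
C(4) = 45.87 mg/L


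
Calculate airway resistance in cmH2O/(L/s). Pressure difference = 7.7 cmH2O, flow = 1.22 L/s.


R = dP / flow
R = 7.7 / 1.22
R = 6.311 cmH2O/(L/s)


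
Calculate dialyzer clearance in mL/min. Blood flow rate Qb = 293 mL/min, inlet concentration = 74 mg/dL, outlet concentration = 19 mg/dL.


K = Qb * (Cb_in - Cb_out) / Cb_in
K = 293 * (74 - 19) / 74
K = 217.8 mL/min


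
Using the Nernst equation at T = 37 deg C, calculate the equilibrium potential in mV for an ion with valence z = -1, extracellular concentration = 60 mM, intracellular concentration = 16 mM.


E = (RT/(zF)) * ln(C_out/C_in)
T = 37 + 273.15 = 310.15 K
E = (8.314 * 310.15 / (-1 * 96485)) * ln(60/16)
E = -35.32 mV


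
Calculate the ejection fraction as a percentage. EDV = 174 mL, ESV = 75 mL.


SV = EDV - ESV = 174 - 75 = 99 mL
EF = SV/EDV * 100 = 99/174 * 100
EF = 56.9%


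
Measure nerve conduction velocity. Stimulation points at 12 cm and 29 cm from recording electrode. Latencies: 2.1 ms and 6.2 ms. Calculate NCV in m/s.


Distance = (29 - 12) / 100 = 0.17 m
dt = (6.2 - 2.1) / 1000 = 0.0041 s
NCV = dist / dt = 41.46 m/s


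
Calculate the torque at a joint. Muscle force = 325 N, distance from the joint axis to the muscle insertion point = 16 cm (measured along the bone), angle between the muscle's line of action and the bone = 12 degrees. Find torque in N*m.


Torque = F * d * sin(theta)   (moment arm = d*sin(theta))
d = 16 cm = 0.16 m
Torque = 325 * 0.16 * sin(12)
Torque = 10.81 N*m


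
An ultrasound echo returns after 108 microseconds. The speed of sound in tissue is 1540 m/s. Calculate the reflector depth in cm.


depth = c * t / 2
t = 108 us = 1.0800e-04 s
depth = 1540 * 1.0800e-04 / 2
depth = 0.08316 m = 8.316 cm


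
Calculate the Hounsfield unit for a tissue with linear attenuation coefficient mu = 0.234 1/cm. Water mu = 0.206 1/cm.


HU = ((mu_tissue - mu_water) / mu_water) * 1000
HU = ((0.234 - 0.206) / 0.206) * 1000
HU = 135.9


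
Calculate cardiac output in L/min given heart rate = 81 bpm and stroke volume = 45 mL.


CO = HR * SV
CO = 81 * 45 / 1000
CO = 3.645 L/min


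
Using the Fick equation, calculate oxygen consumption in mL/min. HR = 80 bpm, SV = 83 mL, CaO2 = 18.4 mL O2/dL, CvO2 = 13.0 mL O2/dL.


CO = HR*SV = 80*83/1000 = 6.64 L/min
a-v O2 diff = 18.4 - 13.0 = 5.4 mL/dL
VO2 = CO * (CaO2-CvO2) * 10 dL/L
VO2 = 6.64 * 5.4 * 10
VO2 = 358.6 mL/min


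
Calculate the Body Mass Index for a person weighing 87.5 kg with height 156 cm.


BMI = weight / height^2
height = 156 cm = 1.56 m
BMI = 87.5 / 1.56^2
BMI = 35.95 kg/m^2


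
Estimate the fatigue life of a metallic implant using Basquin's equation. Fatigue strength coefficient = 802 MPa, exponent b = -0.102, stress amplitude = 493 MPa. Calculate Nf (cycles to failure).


sigma_a = sigma_f' * (2Nf)^b
2Nf = (sigma_a/sigma_f')^(1/b)
2Nf = (493/802)^(1/-0.102)
2Nf = 117.98797
Nf = 58.99


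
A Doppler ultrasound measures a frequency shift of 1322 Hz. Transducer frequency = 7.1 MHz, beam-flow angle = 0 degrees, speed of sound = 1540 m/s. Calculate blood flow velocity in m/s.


v = fd * c / (2 * f0 * cos(theta))
v = 1322 * 1540 / (2 * 7.1000e+06 * cos(0))
v = 0.1434 m/s


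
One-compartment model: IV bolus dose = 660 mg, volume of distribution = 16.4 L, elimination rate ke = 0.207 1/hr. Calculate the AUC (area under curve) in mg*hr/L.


C0 = Dose/Vd = 660/16.4 = 40.2439 mg/L
AUC = C0/ke = 40.2439/0.207
AUC = 194.4 mg*hr/L


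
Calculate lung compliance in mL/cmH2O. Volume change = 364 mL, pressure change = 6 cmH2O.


C = dV / dP
C = 364 / 6
C = 60.67 mL/cmH2O


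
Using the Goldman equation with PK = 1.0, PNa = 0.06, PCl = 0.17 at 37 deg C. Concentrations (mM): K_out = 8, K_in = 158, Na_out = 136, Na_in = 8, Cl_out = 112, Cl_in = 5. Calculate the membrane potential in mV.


Vm = (RT/F)*ln((PK*Ko + PNa*Nao + PCl*Cli)/(PK*Ki + PNa*Nai + PCl*Clo))
Numer = 17.01, Denom = 177.52
Vm = -62.68 mV


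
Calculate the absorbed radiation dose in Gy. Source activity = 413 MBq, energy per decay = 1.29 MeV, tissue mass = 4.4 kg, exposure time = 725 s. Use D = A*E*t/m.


A = 413 MBq = 4.1300e+08 Bq
E = 1.29 MeV = 2.06658e-13 J
D = A*E*t/m = 4.1300e+08*2.06658e-13*725/4.4
D = 0.01406 Gy


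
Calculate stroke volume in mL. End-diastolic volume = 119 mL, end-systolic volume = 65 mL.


SV = EDV - ESV
SV = 119 - 65
SV = 54 mL


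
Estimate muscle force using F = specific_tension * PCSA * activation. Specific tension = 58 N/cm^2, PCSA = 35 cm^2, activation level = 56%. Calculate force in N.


F = sigma * PCSA * activation
F = 58 * 35 * 0.56
F = 1137 N


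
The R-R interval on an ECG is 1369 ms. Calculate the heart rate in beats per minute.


HR = 60 / RR_interval(s)
RR = 1369 ms = 1.369 s
HR = 60 / 1.369 = 43.83 bpm


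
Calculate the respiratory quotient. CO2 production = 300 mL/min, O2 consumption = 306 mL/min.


RQ = VCO2 / VO2
RQ = 300 / 306
RQ = 0.9804


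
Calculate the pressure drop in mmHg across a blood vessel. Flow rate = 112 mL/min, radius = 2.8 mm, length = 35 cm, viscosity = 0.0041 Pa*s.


dP = 8*mu*L*Q / (pi*r^4)
Q = 112 mL/min = 1.86667e-06 m^3/s
dP = 110.976 Pa = 110.976 / 133.322 mmHg = 0.8324 mmHg


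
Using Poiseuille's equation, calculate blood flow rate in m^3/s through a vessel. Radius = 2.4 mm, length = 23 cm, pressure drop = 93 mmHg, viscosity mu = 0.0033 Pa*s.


Q = pi*r^4*dP / (8*mu*L)
r = 0.0024 m, L = 0.23 m
dP = 93 mmHg = 12398.946 Pa
Q = 2.1284e-04 m^3/s


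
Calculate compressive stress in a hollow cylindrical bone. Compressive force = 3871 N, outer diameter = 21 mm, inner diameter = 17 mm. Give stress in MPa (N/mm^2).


A = pi*(r_o^2 - r_i^2)
r_o = 10.5 mm, r_i = 8.5 mm
A = 119.381 mm^2
sigma = F/A = 3871 / 119.381
sigma = 32.43 MPa


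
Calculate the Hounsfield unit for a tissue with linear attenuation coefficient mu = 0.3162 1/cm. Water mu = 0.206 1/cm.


HU = ((mu_tissue - mu_water) / mu_water) * 1000
HU = ((0.3162 - 0.206) / 0.206) * 1000
HU = 535


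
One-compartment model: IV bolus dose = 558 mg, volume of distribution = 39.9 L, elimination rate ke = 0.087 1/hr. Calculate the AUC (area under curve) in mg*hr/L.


C0 = Dose/Vd = 558/39.9 = 13.985 mg/L
AUC = C0/ke = 13.985/0.087
AUC = 160.7 mg*hr/L


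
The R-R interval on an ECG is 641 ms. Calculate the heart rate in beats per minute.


HR = 60 / RR_interval(s)
RR = 641 ms = 0.641 s
HR = 60 / 0.641 = 93.6 bpm


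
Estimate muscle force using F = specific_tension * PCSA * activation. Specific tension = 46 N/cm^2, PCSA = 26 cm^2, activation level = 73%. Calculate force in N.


F = sigma * PCSA * activation
F = 46 * 26 * 0.73
F = 873.1 N


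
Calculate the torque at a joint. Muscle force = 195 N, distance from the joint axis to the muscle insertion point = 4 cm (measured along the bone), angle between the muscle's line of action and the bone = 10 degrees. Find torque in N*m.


Torque = F * d * sin(theta)   (moment arm = d*sin(theta))
d = 4 cm = 0.04 m
Torque = 195 * 0.04 * sin(10)
Torque = 1.354 N*m


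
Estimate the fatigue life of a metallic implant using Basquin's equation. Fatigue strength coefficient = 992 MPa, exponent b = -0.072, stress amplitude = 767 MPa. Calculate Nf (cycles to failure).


sigma_a = sigma_f' * (2Nf)^b
2Nf = (sigma_a/sigma_f')^(1/b)
2Nf = (767/992)^(1/-0.072)
2Nf = 35.61356
Nf = 17.81


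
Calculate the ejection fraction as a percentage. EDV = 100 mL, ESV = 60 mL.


SV = EDV - ESV = 100 - 60 = 40 mL
EF = SV/EDV * 100 = 40/100 * 100
EF = 40%


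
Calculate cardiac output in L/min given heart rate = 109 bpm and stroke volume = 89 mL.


CO = HR * SV
CO = 109 * 89 / 1000
CO = 9.701 L/min


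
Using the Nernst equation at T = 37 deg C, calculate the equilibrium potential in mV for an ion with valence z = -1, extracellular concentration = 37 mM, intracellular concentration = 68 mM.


E = (RT/(zF)) * ln(C_out/C_in)
T = 37 + 273.15 = 310.15 K
E = (8.314 * 310.15 / (-1 * 96485)) * ln(37/68)
E = 16.26 mV


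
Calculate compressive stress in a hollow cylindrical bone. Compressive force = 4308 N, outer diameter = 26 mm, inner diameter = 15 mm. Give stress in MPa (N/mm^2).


A = pi*(r_o^2 - r_i^2)
r_o = 13 mm, r_i = 7.5 mm
A = 354.215 mm^2
sigma = F/A = 4308 / 354.215
sigma = 12.16 MPa


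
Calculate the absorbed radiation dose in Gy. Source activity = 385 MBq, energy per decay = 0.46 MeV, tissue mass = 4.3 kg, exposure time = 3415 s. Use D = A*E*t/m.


A = 385 MBq = 3.8500e+08 Bq
E = 0.46 MeV = 7.3692e-14 J
D = A*E*t/m = 3.8500e+08*7.3692e-14*3415/4.3
D = 0.02253 Gy


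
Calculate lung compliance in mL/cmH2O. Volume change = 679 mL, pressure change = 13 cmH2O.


C = dV / dP
C = 679 / 13
C = 52.23 mL/cmH2O


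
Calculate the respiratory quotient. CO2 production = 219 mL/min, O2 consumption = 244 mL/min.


RQ = VCO2 / VO2
RQ = 219 / 244
RQ = 0.8975


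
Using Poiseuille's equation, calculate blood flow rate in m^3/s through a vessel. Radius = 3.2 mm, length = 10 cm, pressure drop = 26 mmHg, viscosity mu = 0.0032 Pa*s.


Q = pi*r^4*dP / (8*mu*L)
r = 0.0032 m, L = 0.1 m
dP = 26 mmHg = 3466.372 Pa
Q = 4.4605e-04 m^3/s


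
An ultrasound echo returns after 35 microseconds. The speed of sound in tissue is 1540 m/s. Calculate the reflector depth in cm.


depth = c * t / 2
t = 35 us = 3.5000e-05 s
depth = 1540 * 3.5000e-05 / 2
depth = 0.02695 m = 2.695 cm
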